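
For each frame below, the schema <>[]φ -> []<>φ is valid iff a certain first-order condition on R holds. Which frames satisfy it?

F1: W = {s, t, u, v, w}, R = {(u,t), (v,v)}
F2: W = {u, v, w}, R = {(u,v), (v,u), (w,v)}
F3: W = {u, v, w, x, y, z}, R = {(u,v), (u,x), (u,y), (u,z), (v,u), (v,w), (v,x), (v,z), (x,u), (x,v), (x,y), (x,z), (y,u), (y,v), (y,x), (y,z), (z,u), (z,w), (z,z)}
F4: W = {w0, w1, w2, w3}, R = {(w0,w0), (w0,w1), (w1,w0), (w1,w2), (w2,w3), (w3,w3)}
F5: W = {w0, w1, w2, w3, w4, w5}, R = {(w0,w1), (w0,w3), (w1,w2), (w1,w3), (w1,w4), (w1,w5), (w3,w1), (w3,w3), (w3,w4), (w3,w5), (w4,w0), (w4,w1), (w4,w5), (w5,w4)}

F2

The schema corresponds to convergence: forall x forall y forall z (Rxy & Rxz -> exists w (Ryw & Rzw)).
F1: fails — Rut and Rut but t and t have no common successor.
F2: condition met.
F3: fails — Rvz and Rvw but z and w have no common successor.
F4: fails — Rw1w2 and Rw1w0 but w2 and w0 have no common successor.
F5: fails — Rw1w5 and Rw1w2 but w5 and w2 have no common successor.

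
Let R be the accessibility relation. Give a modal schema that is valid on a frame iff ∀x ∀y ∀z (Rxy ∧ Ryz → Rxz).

□q → □□q

A defining formula is □q → □□q (the 4 axiom).
Suppose □q→□□q is valid. Take Rxy, Ryz and set V(q)={w : Rxw}. Then □q at x, so □□q at x, so □q at y, so q at z, i.e. Rxz.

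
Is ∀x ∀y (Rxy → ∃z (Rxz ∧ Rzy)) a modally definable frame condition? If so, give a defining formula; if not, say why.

Definable; □□p → □p defines it

This is a Sahlqvist condition; the C4 axiom □□p → □p defines it.
Suppose □□p→□p is valid. Take Rxy and set V(p)={w : xR²w}. Then □□p at x, so □p at x, so p at y, i.e. ∃z(Rxz∧Rzy).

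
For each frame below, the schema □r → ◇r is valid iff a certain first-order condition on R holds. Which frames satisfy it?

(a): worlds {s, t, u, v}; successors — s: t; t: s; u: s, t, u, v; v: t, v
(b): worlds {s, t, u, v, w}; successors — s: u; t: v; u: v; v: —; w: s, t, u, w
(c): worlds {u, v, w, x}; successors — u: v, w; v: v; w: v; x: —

The schema corresponds to seriality: ∀x ∃y Rxy.
(a): condition met.
(b): fails — world v has no successor.
(c): fails — world x has no successor.

(a)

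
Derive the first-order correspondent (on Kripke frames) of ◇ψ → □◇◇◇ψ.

∀x ∀y ∀z ((xRy ∧ xRz) → ∃w (y = w ∧ zR³w))

This is a Sahlqvist (Geach-type) schema ◇^1□^0ψ → □^1◇^3ψ.
Minimal-valuation argument: fix x; take any y with xR^1y and any z with xR^1z. Set V(ψ) to the set of worlds R-reachable from y in exactly 0 steps. Then □^0ψ holds at y, so the antecedent holds at x; validity forces ◇^3ψ at z, giving a w with zR^3w and yR^0w.
First-order correspondent: ∀x ∀y ∀z ((xRy ∧ xRz) → ∃w (y = w ∧ zR³w)).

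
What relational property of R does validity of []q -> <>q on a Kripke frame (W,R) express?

seriality

This is the D axiom.
It corresponds to seriality: forall x exists y Rxy.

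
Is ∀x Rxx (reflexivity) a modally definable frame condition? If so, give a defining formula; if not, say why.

Definable; □r → r defines it

The condition is reflexivity. A defining modal formula is □r → r.
Suppose □r→r is valid. At any x set V(r)={w : Rxw}. Then □r holds at x, so r holds at x, i.e. Rxx.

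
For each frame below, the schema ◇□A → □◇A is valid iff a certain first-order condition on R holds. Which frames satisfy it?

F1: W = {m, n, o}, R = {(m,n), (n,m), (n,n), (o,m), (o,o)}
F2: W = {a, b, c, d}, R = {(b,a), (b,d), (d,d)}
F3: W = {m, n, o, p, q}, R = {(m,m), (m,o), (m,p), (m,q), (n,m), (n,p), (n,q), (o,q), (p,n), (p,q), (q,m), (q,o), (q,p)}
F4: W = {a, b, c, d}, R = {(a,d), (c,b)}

This is the axiom for convergence; its first-order frame correspondent is ∀x ∀y ∀z (Rxy ∧ Rxz → ∃w (Ryw ∧ Rzw)).
F1: fails — Rom and Roo but m and o have no common successor.
F2: fails — Rba and Rba but a and a have no common successor.
F3: fails — Rmo and Rmq but o and q have no common successor.
F4: fails — Rad and Rad but d and d have no common successor.
Valid on no frame.

none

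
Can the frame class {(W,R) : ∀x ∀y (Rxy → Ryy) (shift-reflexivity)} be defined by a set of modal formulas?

Yes — defined by □(□p → p)

This is a Sahlqvist condition; the T□ axiom □(□p → p) defines it.
Suppose □(□p→p) is valid. Take Rxy and set V(p)={w : Ryw}. Then at y, □p holds; since □(□p→p) at x, □p→p at y, so p at y, i.e. Ryy.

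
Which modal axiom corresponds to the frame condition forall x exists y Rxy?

□p → ◇p

This is seriality; the standard corresponding axiom is D: □p → ◇p.
Suppose □p→◇p is valid. At any x set V(p)=W. Then □p at x, so ◇p at x, so x has a successor.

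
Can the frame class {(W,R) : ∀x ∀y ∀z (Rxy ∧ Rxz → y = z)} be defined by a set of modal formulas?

Yes, by ◇r → □r

The condition is partial functionality. A defining modal formula is ◇r → □r.
Suppose ◇r→□r is valid. Take Rxy, Rxz and set V(r)={y}. Then ◇r at x, so □r at x, so r at z, i.e. z=y.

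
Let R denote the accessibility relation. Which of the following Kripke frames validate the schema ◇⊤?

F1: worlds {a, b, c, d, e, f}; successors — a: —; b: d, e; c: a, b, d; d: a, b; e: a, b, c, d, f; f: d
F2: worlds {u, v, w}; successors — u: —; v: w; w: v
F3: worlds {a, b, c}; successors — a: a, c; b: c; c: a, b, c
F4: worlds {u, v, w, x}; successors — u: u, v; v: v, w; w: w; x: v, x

F3, F4

Frame correspondent (Sahlqvist): ∀x ∃y Rxy — i.e. seriality.
F1: fails — world a has no successor.
F2: fails — world u has no successor.
F3: ✓.
F4: ✓.
Valid on: F3, F4.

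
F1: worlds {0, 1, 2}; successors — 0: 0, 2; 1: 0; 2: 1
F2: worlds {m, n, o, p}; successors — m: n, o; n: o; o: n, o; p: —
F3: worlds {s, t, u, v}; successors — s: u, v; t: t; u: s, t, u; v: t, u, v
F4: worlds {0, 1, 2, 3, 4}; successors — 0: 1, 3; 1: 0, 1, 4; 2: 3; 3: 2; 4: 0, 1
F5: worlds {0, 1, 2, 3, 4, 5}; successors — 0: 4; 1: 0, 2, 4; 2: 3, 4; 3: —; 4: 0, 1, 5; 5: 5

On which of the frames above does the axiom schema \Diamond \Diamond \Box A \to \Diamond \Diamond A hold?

F2, F3

This is the axiom for a generalized confluence (Geach) condition; its first-order frame correspondent is \forall x \forall y (x R^2 y \to \exists w (yRw \wedge x R^2 w)).
F1: fails — 1R²2 but no w with 2Rw and 1R²w.
F2: ✓.
F3: ✓.
F4: fails — 0R²2 but no w with 2Rw and 0R²w.
F5: fails — 0R²0 but no w with 0Rw and 0R²w.
Valid on: F2, F3.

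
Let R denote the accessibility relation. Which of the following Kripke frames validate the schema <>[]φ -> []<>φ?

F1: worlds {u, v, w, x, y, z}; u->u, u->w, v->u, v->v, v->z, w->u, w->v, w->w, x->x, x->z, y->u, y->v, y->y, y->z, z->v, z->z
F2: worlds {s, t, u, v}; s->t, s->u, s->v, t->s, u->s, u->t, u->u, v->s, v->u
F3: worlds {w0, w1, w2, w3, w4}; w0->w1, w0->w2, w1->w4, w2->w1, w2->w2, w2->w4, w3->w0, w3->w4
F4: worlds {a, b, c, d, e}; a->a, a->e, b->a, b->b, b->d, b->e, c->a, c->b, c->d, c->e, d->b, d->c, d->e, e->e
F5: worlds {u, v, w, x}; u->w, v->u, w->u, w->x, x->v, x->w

F4, F5

Frame correspondent (Sahlqvist): forall x forall y forall z (Rxy & Rxz -> exists w (Ryw & Rzw)) — i.e. convergence.
F1: fails — Rvz and Rvu but z and u have no common successor.
F2: fails — Rut and Rus but t and s have no common successor.
F3: fails — Rw1w4 and Rw1w4 but w4 and w4 have no common successor.
F4: satisfies the condition.
F5: satisfies the condition.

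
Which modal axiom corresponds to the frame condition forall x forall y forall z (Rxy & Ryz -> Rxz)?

□q → □□q

The condition is transitivity. The 4 schema □q → □□q defines it.
Suppose □q→□□q is valid. Take Rxy, Ryz and set V(q)={w : Rxw}. Then □q at x, so □□q at x, so □q at y, so q at z, i.e. Rxz.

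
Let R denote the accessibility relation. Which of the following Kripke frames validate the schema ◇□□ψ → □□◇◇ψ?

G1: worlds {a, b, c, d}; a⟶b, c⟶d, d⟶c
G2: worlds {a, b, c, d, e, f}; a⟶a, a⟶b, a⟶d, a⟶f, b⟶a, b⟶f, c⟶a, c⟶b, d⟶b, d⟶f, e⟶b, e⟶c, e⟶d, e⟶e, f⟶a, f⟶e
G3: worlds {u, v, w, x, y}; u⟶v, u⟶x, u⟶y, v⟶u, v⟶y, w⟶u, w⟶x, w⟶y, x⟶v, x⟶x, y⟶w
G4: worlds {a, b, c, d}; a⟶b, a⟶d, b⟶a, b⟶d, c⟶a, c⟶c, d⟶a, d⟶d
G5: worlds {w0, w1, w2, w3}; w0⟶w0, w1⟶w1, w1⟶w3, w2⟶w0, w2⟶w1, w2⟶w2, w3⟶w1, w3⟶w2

G2, G3, G4

The schema corresponds to a generalized confluence (Geach) condition: ∀x ∀y ∀z ((xRy ∧ xR²z) → ∃w (yR²w ∧ zR²w)).
G1: fails — cRd, cR²c but no w with dR²w and cR²w.
G2: holds.
G3: holds.
G4: holds.
G5: fails — w2Rw0, w2R²w1 but no w with w0R²w and w1R²w.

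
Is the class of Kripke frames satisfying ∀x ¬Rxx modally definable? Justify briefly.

No

Any modally definable frame class is closed under surjective bounded morphisms.
The 2-cycle (worlds w0,w1 with w0→w1→w0) is irreflexive, and the map sending every world to a single reflexive point • is a surjective bounded morphism (forth: every edge maps to (•,•); back: every world has a successor). So any modal formula valid on the 2-cycle is also valid on the reflexive point, which is not irreflexive.
So no modal formula (or set of formulas) defines exactly the irreflexive frames.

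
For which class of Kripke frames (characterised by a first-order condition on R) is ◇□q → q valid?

symmetry

Equivalently (dual form): q → □◇q.
Suppose q→□◇q is valid. Take Rxy and set V(q)={x}. Then q at x, so □◇q at x, so ◇q at y, so some z with Ryz has q; z=x, i.e. Ryx.
The converse is a direct semantic check.
Frame condition: ∀x ∀y (Rxy → Ryx).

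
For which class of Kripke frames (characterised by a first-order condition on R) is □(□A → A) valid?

Suppose □(□A→A) is valid. Take Rxy and set V(A)={w : Ryw}. Then at y, □A holds; since □(□A→A) at x, □A→A at y, so A at y, i.e. Ryy.
Conversely, any frame satisfying ∀x ∀y (Rxy → Ryy) validates the schema.
So the correspondent is shift-reflexivity.

shift-reflexivity: ∀x ∀y (Rxy → Ryy)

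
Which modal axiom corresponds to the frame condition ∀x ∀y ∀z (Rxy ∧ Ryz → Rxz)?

□ψ → □□ψ

This is transitivity; the standard corresponding axiom is 4: □ψ → □□ψ.
Suppose □ψ→□□ψ is valid. Take Rxy, Ryz and set V(ψ)={w : Rxw}. Then □ψ at x, so □□ψ at x, so □ψ at y, so ψ at z, i.e. Rxz.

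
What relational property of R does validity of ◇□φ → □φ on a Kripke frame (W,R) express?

Equivalently (dual form): ◇φ → □◇φ.
Suppose ◇φ→□◇φ is valid. Take Rxy, Rxz and set V(φ)={y}. Then ◇φ at x, so □◇φ at x, so ◇φ at z, so some w with Rzw has φ; w=y, i.e. Rzy. By symmetry of the argument, Ryz.

The Euclidean property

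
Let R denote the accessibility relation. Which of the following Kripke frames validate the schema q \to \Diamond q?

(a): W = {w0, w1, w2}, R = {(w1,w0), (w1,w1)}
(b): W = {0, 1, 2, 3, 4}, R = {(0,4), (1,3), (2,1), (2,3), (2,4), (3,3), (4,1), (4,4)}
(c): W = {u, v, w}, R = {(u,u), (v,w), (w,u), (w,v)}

none

Frame correspondent (Sahlqvist): \forall x Rxx — i.e. reflexivity.
(a): fails — world w0 does not see itself.
(b): fails — world 0 does not see itself.
(c): fails — world v does not see itself.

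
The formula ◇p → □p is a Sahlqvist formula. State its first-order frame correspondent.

partial functionality: ∀x ∀y ∀z (Rxy ∧ Rxz → y = z)

Suppose ◇p→□p is valid. Take Rxy, Rxz and set V(p)={y}. Then ◇p at x, so □p at x, so p at z, i.e. z=y.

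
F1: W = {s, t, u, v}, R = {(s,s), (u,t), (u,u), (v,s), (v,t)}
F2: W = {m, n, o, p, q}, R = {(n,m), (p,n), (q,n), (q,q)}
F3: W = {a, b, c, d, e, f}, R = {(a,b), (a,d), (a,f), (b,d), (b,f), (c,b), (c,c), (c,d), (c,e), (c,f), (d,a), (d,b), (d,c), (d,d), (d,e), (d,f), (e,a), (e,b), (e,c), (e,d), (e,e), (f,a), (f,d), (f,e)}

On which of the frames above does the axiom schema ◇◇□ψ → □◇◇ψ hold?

Frame correspondent (Sahlqvist): ∀x ∀y ∀z ((xR²y ∧ xRz) → ∃w (yRw ∧ zR²w)) — i.e. a generalized confluence (Geach) condition.
F1: fails — uR²t, uRt but no w with tRw and tR²w.
F2: fails — pR²m, pRn but no w with mRw and nR²w.
F3: condition met.

F3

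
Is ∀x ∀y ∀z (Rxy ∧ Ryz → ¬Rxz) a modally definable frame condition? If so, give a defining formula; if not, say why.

Not modally definable

If a class were modally definable it would be closed under surjective bounded morphisms (Goldblatt–Thomason).
The 3-cycle (worlds a,b,c with a→b→c→a) is intransitive. Mapping every world to a single reflexive point • is a surjective bounded morphism; the reflexive point is not intransitive (R••∧R•• but R••).
So the class is not modally definable.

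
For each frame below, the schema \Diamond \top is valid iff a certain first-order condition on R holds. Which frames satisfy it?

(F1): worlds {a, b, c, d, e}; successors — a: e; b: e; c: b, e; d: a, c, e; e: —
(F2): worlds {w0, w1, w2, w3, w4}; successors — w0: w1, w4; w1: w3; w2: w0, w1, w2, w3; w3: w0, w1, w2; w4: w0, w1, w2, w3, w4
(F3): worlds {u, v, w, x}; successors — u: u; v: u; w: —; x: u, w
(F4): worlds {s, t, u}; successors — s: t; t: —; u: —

Frame correspondent (Sahlqvist): \forall x \exists y Rxy — i.e. seriality.
(F1): fails — world e has no successor.
(F2): ✓.
(F3): fails — world w has no successor.
(F4): fails — world t has no successor.
Valid on: (F2).

(F2)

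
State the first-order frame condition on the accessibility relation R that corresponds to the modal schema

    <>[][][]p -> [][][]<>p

forall x forall y forall z ((xRy & x R^3 z) -> exists w (y R^3 w & zRw))

This is a Sahlqvist (Geach-type) schema ◇^1□^3p → □^3◇^1p.
Minimal-valuation argument: fix x; take any y with xR^1y and any z with xR^3z. Set V(p) to the set of worlds R-reachable from y in exactly 3 steps. Then □^3p holds at y, so the antecedent holds at x; validity forces ◇^1p at z, giving a w with zR^1w and yR^3w.
First-order correspondent: forall x forall y forall z ((xRy & x R^3 z) -> exists w (y R^3 w & zRw)).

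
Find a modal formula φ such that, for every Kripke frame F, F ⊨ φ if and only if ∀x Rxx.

This is reflexivity; the standard corresponding axiom is T: □s → s.
Suppose □s→s is valid. At any x set V(s)={w : Rxw}. Then □s holds at x, so s holds at x, i.e. Rxx.

□s → s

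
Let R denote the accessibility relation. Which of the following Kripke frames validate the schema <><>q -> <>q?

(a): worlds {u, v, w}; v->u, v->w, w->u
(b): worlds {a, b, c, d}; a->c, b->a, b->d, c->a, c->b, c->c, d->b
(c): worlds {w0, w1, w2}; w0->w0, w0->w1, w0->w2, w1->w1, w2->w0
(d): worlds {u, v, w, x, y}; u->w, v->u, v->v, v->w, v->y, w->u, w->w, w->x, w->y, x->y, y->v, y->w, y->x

The schema corresponds to transitivity: forall x forall y forall z (Rxy & Ryz -> Rxz).
(a): ✓.
(b): fails — Rba and Rac but not Rbc.
(c): fails — Rw2w0 and Rw0w1 but not Rw2w1.
(d): fails — Ryx and Rxy but not Ryy.
Valid on: (a).

(a)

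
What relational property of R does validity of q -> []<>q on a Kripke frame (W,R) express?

Suppose q→□◇q is valid. Take Rxy and set V(q)={x}. Then q at x, so □◇q at x, so ◇q at y, so some z with Ryz has q; z=x, i.e. Ryx.

symmetry: forall x forall y (Rxy -> Ryx)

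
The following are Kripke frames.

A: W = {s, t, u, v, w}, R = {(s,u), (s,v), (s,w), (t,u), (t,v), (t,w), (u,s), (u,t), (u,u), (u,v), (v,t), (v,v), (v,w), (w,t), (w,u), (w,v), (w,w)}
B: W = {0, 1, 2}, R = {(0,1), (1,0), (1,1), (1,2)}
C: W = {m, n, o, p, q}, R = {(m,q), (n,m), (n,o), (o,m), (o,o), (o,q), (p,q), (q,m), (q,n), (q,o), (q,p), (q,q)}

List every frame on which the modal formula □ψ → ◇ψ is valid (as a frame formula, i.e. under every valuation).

This is the axiom for seriality; its first-order frame correspondent is ∀x ∃y Rxy.
A: satisfies the condition.
B: fails — world 2 has no successor.
C: satisfies the condition.

A, C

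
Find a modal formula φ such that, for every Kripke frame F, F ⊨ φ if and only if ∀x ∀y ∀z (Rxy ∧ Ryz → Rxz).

This is transitivity; the standard corresponding axiom is 4: □p → □□p.
Suppose □p→□□p is valid. Take Rxy, Ryz and set V(p)={w : Rxw}. Then □p at x, so □□p at x, so □p at y, so p at z, i.e. Rxz.

□p → □□p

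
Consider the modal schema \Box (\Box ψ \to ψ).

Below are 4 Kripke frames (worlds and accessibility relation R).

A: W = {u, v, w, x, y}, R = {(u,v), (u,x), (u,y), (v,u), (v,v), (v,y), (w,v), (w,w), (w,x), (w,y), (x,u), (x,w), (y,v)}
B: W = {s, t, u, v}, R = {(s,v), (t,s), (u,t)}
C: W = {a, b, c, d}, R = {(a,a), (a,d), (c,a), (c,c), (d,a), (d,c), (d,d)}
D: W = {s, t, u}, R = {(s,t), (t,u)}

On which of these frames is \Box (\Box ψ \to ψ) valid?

This is the axiom for shift-reflexivity; its first-order frame correspondent is \forall x \forall y (Rxy \to Ryy).
A: fails — Rwx but not Rxx.
B: fails — Rsv but not Rvv.
C: ✓.
D: fails — Rtu but not Ruu.
Valid on: C.

C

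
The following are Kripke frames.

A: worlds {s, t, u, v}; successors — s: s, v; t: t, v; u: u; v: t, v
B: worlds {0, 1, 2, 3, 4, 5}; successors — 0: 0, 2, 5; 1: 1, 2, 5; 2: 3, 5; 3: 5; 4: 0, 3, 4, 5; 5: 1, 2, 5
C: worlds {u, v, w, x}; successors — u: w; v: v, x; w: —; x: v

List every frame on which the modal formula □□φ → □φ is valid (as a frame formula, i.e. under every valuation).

A

The schema corresponds to density: ∀x ∀y (Rxy → ∃z (Rxz ∧ Rzy)).
A: holds.
B: fails — R23 but no z with R2z and Rz3.
C: fails — Ruw but no z with Ruz and Rzw.
Valid on: A.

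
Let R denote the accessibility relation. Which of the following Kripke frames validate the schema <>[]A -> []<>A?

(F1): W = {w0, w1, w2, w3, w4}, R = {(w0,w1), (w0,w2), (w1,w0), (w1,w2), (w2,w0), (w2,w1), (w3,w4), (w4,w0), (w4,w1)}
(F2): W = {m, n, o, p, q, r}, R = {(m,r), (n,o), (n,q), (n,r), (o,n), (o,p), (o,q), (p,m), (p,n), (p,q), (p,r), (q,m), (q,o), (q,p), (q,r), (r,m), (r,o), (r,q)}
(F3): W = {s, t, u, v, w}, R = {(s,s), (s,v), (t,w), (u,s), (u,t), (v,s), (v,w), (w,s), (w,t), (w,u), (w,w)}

(F1)

Frame correspondent (Sahlqvist): forall x forall y forall z (Rxy & Rxz -> exists w (Ryw & Rzw)) — i.e. convergence.
(F1): ✓.
(F2): fails — Rpm and Rpr but m and r have no common successor.
(F3): fails — Rut and Rus but t and s have no common successor.
Valid on: (F1).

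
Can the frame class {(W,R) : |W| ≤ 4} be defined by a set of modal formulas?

Not definable by any modal formula

Any modally definable frame class is closed under disjoint unions.
Any modal formula valid on each of 5 disjoint one-world frames is valid on their disjoint union (validity is preserved under disjoint unions). Each one-world frame has |W|=1≤4, but the union has |W|=5.
So no modal formula (or set of formulas) defines exactly the |W|≤4 frames.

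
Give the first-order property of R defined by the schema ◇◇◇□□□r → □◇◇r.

This is a Sahlqvist (Geach-type) schema ◇^3□^3r → □^1◇^2r.
First-order correspondent: ∀x ∀y ∀z ((xR³y ∧ xRz) → ∃w (yR³w ∧ zR²w)).

∀x ∀y ∀z ((xR³y ∧ xRz) → ∃w (yR³w ∧ zR²w))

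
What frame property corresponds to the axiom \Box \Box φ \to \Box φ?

density: \forall x \forall y (Rxy \to \exists z (Rxz \wedge Rzy))

Suppose □□φ→□φ is valid. Take Rxy and set V(φ)={w : xR²w}. Then □□φ at x, so □φ at x, so φ at y, i.e. ∃z(Rxz∧Rzy).
Conversely, any frame satisfying \forall x \forall y (Rxy \to \exists z (Rxz \wedge Rzy)) validates the schema.
So the correspondent is density.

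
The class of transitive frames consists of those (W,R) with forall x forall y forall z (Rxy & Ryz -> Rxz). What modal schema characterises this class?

A defining formula is □ψ → □□ψ (the 4 axiom).
Suppose □ψ→□□ψ is valid. Take Rxy, Ryz and set V(ψ)={w : Rxw}. Then □ψ at x, so □□ψ at x, so □ψ at y, so ψ at z, i.e. Rxz.

□ψ → □□ψ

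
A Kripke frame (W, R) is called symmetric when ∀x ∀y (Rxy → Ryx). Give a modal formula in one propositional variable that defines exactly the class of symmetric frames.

A defining formula is s → □◇s (the B axiom).
Suppose s→□◇s is valid. Take Rxy and set V(s)={x}. Then s at x, so □◇s at x, so ◇s at y, so some z with Ryz has s; z=x, i.e. Ryx.

s → □◇s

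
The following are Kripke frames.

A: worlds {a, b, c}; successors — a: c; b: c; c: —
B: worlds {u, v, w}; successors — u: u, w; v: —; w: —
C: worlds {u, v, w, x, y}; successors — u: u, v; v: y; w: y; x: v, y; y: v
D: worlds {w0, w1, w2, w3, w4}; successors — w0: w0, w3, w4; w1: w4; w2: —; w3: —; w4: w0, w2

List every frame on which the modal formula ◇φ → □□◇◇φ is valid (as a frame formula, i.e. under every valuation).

A

The schema corresponds to a generalized confluence (Geach) condition: ∀x ∀y ∀z ((xRy ∧ xR²z) → ∃w (y = w ∧ zR²w)).
A: ✓.
B: fails — uRu, uR²w but no t with u=t and wR²t.
C: fails — uRu, uR²v but no t with u=t and vR²t.
D: fails — w0Rw0, w0R²w2 but no w with w0=w and w2R²w.
Valid on: A.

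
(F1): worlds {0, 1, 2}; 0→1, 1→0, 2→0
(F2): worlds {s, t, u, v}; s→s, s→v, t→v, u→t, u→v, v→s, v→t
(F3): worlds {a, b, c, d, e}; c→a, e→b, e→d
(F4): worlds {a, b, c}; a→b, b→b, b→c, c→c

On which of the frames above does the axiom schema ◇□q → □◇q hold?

This is the axiom for convergence; its first-order frame correspondent is ∀x ∀y ∀z (Rxy ∧ Rxz → ∃w (Ryw ∧ Rzw)).
(F1): holds.
(F2): fails — Ruv and Rut but v and t have no common successor.
(F3): fails — Rca and Rca but a and a have no common successor.
(F4): holds.

(F1), (F4)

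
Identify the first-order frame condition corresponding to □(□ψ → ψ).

Suppose □(□ψ→ψ) is valid. Take Rxy and set V(ψ)={w : Ryw}. Then at y, □ψ holds; since □(□ψ→ψ) at x, □ψ→ψ at y, so ψ at y, i.e. Ryy.
Conversely, on a frame with shift-reflexivity the schema holds at every world under every valuation.
Frame condition: ∀x ∀y (Rxy → Ryy).

Shift-reflexivity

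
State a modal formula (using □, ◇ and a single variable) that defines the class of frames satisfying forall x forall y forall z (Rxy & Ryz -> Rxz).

□p → □□p

The condition is transitivity. The 4 schema □p → □□p defines it.
Suppose □p→□□p is valid. Take Rxy, Ryz and set V(p)={w : Rxw}. Then □p at x, so □□p at x, so □p at y, so p at z, i.e. Rxz.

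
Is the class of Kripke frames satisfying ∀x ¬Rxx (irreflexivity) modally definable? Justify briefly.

Any modally definable frame class is closed under surjective bounded morphisms.
The 3-cycle (worlds a,b,c with a→b→c→a) is irreflexive, and the map sending every world to a single reflexive point • is a surjective bounded morphism (forth: every edge maps to (•,•); back: every world has a successor). So any modal formula valid on the 3-cycle is also valid on the reflexive point, which is not irreflexive.
Hence irreflexivity is not modally definable.

No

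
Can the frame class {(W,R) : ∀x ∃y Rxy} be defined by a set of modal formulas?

This is a Sahlqvist condition; the D axiom □r → ◇r defines it.

Yes — defined by □r → ◇r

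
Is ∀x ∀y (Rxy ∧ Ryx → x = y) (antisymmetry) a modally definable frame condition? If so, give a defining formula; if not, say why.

Modal frame validity is preserved under surjective bounded morphisms.
The 8-cycle (worlds 0,1,2,3,4,5,6,7 with 0→1→2→3→4→5→6→7→0) is antisymmetric. Sending even-indexed worlds to s and odd-indexed worlds to t is a surjective bounded morphism onto the two-world frame with s↔t, which is not antisymmetric.
Hence antisymmetry is not modally definable.

Not modally definable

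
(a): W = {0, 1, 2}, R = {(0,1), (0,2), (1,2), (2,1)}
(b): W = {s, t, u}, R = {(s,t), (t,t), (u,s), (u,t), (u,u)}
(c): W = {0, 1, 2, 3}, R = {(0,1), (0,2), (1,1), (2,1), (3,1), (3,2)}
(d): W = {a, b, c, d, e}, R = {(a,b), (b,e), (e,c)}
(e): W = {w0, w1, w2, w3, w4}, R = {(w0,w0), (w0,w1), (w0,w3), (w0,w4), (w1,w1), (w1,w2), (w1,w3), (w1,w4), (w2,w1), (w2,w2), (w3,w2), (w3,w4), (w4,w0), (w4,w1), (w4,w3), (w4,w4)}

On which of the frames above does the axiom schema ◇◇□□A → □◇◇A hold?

Frame correspondent (Sahlqvist): ∀x ∀y ∀z ((xR²y ∧ xRz) → ∃w (yR²w ∧ zR²w)) — i.e. a generalized confluence (Geach) condition.
(a): fails — 0R²1, 0R2 but no w with 1R²w and 2R²w.
(b): satisfies the condition.
(c): satisfies the condition.
(d): fails — aR²e, aRb but no w with eR²w and bR²w.
(e): satisfies the condition.
Valid on: (b), (c), (e).

(b), (c), (e)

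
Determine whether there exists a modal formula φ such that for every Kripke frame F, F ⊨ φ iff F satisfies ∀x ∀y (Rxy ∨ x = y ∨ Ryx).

No — not modally definable

Any modally definable frame class is closed under disjoint unions.
Take 3 disjoint single-world reflexive frames: each is trivially connected, but their disjoint union has 3 worlds with no edge between distinct components, so it is not connected.
So no modal formula (or set of formulas) defines exactly the connected frames.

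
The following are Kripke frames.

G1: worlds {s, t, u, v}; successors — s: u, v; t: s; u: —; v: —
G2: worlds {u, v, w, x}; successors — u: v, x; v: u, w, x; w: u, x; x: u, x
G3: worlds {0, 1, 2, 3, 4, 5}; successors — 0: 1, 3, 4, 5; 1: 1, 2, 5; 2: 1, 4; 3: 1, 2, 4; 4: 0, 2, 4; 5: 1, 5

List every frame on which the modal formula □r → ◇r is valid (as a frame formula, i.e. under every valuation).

This is the axiom for seriality; its first-order frame correspondent is ∀x ∃y Rxy.
G1: fails — world u has no successor.
G2: holds.
G3: holds.

G2, G3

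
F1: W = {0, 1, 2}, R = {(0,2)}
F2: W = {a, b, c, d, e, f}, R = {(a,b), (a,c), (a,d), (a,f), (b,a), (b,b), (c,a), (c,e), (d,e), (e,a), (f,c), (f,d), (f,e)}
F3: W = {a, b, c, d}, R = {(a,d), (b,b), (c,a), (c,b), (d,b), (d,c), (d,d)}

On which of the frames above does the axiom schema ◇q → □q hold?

The schema corresponds to partial functionality: ∀x ∀y ∀z (Rxy ∧ Rxz → y = z).
F1: satisfies the condition.
F2: fails — a sees both b and c.
F3: fails — c sees both a and b.
Valid on: F1.

F1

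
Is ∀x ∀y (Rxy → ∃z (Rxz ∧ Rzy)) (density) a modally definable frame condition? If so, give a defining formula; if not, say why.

Yes: it is density, defined by the C4 schema □□q → □q.

Yes — defined by □□q → □q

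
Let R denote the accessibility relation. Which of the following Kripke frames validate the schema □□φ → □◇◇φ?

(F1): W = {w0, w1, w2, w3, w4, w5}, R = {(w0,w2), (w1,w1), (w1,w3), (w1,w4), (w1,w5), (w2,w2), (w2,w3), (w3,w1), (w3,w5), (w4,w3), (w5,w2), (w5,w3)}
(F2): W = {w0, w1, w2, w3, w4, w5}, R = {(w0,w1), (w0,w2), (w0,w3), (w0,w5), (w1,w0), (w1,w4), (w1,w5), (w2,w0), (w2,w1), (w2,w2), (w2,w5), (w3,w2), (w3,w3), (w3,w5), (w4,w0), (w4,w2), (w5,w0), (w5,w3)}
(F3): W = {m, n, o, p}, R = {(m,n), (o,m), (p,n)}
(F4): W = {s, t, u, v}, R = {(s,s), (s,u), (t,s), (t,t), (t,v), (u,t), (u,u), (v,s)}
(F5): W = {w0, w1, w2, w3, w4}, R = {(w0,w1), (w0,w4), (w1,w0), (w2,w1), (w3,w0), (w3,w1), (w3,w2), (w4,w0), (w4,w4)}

The schema corresponds to a generalized confluence (Geach) condition: ∀x ∀z (xRz → ∃w (xR²w ∧ zR²w)).
(F1): condition met.
(F2): condition met.
(F3): fails — mRn but no w with mR²w and nR²w.
(F4): condition met.
(F5): fails — w2Rw1 but no w with w2R²w and w1R²w.

(F1), (F2), (F4)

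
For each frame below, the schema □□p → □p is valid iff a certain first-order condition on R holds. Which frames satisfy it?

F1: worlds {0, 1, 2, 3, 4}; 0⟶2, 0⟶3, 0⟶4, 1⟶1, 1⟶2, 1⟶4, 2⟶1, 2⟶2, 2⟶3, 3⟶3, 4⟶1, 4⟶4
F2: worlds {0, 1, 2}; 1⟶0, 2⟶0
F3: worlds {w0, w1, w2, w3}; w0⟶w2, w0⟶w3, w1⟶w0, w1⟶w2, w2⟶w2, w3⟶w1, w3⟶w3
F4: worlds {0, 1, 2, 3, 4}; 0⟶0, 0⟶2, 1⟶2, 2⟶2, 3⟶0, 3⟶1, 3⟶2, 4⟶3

The schema corresponds to density: ∀x ∀y (Rxy → ∃z (Rxz ∧ Rzy)).
F1: ✓.
F2: fails — R10 but no z with R1z and Rz0.
F3: fails — Rw1w0 but no z with Rw1z and Rzw0.
F4: fails — R31 but no z with R3z and Rz1.

F1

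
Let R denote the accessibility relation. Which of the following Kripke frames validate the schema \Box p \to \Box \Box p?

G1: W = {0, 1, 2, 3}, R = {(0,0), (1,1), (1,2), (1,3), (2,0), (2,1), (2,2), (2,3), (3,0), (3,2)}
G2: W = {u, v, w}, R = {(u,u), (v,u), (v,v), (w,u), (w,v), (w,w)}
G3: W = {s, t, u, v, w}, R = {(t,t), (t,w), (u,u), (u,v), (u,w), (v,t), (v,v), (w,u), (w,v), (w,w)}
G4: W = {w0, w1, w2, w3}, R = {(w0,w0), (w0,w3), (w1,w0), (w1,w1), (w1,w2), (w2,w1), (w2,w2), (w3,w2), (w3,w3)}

The schema corresponds to transitivity: \forall x \forall y \forall z (Rxy \wedge Ryz \to Rxz).
G1: fails — R32 and R23 but not R33.
G2: ✓.
G3: fails — Ruv and Rvt but not Rut.
G4: fails — Rw1w0 and Rw0w3 but not Rw1w3.

G2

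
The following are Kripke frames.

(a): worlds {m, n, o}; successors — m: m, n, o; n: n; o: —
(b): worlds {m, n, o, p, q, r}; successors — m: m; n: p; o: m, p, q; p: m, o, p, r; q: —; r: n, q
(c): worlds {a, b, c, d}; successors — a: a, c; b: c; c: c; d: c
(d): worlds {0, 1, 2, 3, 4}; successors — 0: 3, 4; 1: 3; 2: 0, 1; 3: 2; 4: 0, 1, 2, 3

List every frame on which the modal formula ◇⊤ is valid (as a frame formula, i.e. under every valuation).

(c), (d)

Frame correspondent (Sahlqvist): ∀x ∃y Rxy — i.e. seriality.
(a): fails — world o has no successor.
(b): fails — world q has no successor.
(c): holds.
(d): holds.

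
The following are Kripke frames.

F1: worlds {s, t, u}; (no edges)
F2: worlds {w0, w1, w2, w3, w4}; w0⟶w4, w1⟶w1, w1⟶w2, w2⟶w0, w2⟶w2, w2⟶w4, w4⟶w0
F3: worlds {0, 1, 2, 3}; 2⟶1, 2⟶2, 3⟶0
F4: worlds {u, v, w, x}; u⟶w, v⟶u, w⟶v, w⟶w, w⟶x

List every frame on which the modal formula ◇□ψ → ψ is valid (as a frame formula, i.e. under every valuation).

F1

Frame correspondent (Sahlqvist): ∀x ∀y (Rxy → Ryx) — i.e. symmetry.
F1: condition met.
F2: fails — Rw1w2 but not Rw2w1.
F3: fails — R21 but not R12.
F4: fails — Ruw but not Rwu.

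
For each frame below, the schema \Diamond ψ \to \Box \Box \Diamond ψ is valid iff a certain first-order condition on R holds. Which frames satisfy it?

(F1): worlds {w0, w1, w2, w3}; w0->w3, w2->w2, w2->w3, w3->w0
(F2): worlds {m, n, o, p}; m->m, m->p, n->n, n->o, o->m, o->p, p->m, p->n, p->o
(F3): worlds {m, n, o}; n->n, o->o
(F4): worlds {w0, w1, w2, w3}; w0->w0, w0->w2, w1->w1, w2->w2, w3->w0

(F3)

The schema corresponds to a generalized confluence (Geach) condition: \forall x \forall y \forall z ((xRy \wedge x R^2 z) \to \exists w (y = w \wedge zRw)).
(F1): fails — w2Rw2, w2R²w0 but no w with w2=w and w0Rw.
(F2): fails — mRm, mR²n but no w with m=w and nRw.
(F3): ✓.
(F4): fails — w0Rw0, w0R²w2 but no w with w0=w and w2Rw.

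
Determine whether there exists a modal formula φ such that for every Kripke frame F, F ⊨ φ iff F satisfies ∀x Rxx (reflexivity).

This is a Sahlqvist condition; the T axiom □r → r defines it.
Suppose □r→r is valid. At any x set V(r)={w : Rxw}. Then □r holds at x, so r holds at x, i.e. Rxx.

Yes — defined by □r → r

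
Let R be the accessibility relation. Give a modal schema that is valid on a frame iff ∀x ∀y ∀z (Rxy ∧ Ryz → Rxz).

□s → □□s

The condition is transitivity. The 4 schema □s → □□s defines it.
Suppose □s→□□s is valid. Take Rxy, Ryz and set V(s)={w : Rxw}. Then □s at x, so □□s at x, so □s at y, so s at z, i.e. Rxz.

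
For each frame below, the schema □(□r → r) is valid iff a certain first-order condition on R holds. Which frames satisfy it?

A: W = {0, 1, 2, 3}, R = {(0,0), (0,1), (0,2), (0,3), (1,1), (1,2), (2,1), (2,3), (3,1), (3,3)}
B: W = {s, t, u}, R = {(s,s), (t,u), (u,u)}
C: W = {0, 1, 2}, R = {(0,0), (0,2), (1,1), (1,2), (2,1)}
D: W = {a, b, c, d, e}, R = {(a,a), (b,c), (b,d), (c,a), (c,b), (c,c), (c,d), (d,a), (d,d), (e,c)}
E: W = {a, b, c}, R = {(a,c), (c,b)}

This is the axiom for shift-reflexivity; its first-order frame correspondent is ∀x ∀y (Rxy → Ryy).
A: fails — R02 but not R22.
B: holds.
C: fails — R02 but not R22.
D: fails — Rcb but not Rbb.
E: fails — Rac but not Rcc.

B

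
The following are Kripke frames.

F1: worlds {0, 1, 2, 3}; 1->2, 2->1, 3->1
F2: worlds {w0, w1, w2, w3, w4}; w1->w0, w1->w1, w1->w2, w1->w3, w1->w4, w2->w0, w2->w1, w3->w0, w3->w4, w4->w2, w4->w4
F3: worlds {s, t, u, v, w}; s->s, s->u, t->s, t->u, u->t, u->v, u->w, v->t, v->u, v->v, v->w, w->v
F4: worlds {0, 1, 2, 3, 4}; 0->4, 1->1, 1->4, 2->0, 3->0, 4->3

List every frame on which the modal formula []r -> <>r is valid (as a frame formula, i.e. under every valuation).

F3, F4

Frame correspondent (Sahlqvist): forall x exists y Rxy — i.e. seriality.
F1: fails — world 0 has no successor.
F2: fails — world w0 has no successor.
F3: condition met.
F4: condition met.
Valid on: F3, F4.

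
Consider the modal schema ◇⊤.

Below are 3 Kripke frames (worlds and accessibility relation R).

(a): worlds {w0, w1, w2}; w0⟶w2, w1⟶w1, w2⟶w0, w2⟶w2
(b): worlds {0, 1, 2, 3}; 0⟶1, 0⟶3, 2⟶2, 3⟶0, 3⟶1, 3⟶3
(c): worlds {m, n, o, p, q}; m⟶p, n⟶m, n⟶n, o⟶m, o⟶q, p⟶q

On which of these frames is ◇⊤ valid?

This is the axiom for seriality; its first-order frame correspondent is ∀x ∃y Rxy.
(a): satisfies the condition.
(b): fails — world 1 has no successor.
(c): fails — world q has no successor.
Valid on: (a).

(a)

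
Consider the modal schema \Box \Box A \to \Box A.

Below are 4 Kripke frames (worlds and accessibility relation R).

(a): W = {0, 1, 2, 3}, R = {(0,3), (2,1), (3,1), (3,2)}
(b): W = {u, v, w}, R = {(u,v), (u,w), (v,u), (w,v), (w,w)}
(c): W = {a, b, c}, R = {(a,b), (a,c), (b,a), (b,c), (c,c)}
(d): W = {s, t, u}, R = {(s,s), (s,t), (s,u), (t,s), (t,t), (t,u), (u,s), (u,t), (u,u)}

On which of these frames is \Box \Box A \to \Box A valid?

(d)

Frame correspondent (Sahlqvist): \forall x \forall y (Rxy \to \exists z (Rxz \wedge Rzy)) — i.e. density.
(a): fails — R32 but no z with R3z and Rz2.
(b): fails — Rvu but no z with Rvz and Rzu.
(c): fails — Rab but no z with Raz and Rzb.
(d): satisfies the condition.
Valid on: (d).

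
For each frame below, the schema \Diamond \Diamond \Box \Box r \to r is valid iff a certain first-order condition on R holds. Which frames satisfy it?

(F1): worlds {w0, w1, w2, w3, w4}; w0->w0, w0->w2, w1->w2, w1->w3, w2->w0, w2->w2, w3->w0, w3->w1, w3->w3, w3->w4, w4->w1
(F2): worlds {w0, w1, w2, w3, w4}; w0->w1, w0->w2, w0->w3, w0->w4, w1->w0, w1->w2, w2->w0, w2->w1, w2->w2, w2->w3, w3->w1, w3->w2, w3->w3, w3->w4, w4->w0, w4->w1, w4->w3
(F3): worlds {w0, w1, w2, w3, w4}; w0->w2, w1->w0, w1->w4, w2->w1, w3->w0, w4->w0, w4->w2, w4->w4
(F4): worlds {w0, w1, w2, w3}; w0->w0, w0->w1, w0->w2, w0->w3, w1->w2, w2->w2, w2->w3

(F2)

This is the axiom for a generalized confluence (Geach) condition; its first-order frame correspondent is \forall x \forall y (x R^2 y \to \exists w (y R^2 w \wedge x = w)).
(F1): fails — w1R²w0 but no w with w0R²w and w1=w.
(F2): satisfies the condition.
(F3): fails — w1R²w2 but no w with w2R²w and w1=w.
(F4): fails — w0R²w1 but no w with w1R²w and w0=w.
Valid on: (F2).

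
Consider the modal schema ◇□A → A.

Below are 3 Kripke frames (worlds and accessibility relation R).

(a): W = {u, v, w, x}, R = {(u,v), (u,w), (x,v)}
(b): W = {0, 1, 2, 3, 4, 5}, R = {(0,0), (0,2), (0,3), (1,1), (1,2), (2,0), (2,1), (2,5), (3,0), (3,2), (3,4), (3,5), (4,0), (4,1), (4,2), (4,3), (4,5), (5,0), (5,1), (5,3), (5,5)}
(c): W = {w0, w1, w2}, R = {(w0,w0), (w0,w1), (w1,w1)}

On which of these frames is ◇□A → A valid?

none

The schema corresponds to symmetry: ∀x ∀y (Rxy → Ryx).
(a): fails — Ruv but not Rvu.
(b): fails — R25 but not R52.
(c): fails — Rw0w1 but not Rw1w0.
Valid on no frame.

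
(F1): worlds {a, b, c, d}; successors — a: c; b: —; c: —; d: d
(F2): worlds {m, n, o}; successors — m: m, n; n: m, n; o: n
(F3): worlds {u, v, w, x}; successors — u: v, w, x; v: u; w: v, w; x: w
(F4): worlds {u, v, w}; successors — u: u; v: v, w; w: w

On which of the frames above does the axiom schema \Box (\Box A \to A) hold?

(F2), (F4)

Frame correspondent (Sahlqvist): \forall x \forall y (Rxy \to Ryy) — i.e. shift-reflexivity.
(F1): fails — Rac but not Rcc.
(F2): condition met.
(F3): fails — Ruv but not Rvv.
(F4): condition met.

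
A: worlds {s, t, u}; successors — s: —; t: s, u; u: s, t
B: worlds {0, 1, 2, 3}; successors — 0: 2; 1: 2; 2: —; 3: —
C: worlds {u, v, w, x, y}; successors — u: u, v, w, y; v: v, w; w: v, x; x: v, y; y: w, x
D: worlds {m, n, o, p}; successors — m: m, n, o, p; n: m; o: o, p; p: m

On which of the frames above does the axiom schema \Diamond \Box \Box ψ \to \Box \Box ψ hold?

Frame correspondent (Sahlqvist): \forall x \forall y \forall z ((xRy \wedge x R^2 z) \to \exists w (y R^2 w \wedge z = w)) — i.e. a generalized confluence (Geach) condition.
A: fails — tRs, tR²s but no w with sR²w and s=w.
B: satisfies the condition.
C: fails — uRv, uR²u but no t with vR²t and u=t.
D: fails — mRo, mR²n but no w with oR²w and n=w.

B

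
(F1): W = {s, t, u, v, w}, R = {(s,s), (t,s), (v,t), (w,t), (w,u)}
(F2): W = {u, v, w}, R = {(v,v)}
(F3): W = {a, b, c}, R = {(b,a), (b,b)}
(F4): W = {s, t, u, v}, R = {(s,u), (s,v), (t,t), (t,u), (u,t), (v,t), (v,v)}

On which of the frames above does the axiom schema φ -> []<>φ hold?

(F2)

The schema corresponds to symmetry: forall x forall y (Rxy -> Ryx).
(F1): fails — Rwt but not Rtw.
(F2): holds.
(F3): fails — Rba but not Rab.
(F4): fails — Rvt but not Rtv.
Valid on: (F2).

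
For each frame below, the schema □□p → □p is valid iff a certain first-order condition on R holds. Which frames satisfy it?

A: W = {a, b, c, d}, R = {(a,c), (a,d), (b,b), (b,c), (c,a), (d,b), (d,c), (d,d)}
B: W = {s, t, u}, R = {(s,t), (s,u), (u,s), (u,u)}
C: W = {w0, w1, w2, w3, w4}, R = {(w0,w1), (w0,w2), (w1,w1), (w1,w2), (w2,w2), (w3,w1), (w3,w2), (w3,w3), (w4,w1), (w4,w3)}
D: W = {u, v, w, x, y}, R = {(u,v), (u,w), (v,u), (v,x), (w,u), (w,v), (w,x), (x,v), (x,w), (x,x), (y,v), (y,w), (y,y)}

This is the axiom for density; its first-order frame correspondent is ∀x ∀y (Rxy → ∃z (Rxz ∧ Rzy)).
A: fails — Rca but no z with Rcz and Rza.
B: fails — Rst but no z with Rsz and Rzt.
C: satisfies the condition.
D: fails — Ruw but no z with Ruz and Rzw.
Valid on: C.

C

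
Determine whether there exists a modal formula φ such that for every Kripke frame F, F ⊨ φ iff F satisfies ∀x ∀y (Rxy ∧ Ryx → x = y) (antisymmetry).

Modal frame validity is preserved under surjective bounded morphisms.
The 6-cycle (worlds 0,1,2,3,4,5 with 0→1→2→3→4→5→0) is antisymmetric. Sending even-indexed worlds to s and odd-indexed worlds to t is a surjective bounded morphism onto the two-world frame with s↔t, which is not antisymmetric.
So no modal formula (or set of formulas) defines exactly the antisymmetric frames.

Not modally definable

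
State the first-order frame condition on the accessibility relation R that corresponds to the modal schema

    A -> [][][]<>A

This is a Sahlqvist (Geach-type) schema ◇^0□^0A → □^3◇^1A.
First-order correspondent: forall x forall z (x R^3 z -> exists w (x = w & zRw)).

forall x forall z (x R^3 z -> exists w (x = w & zRw))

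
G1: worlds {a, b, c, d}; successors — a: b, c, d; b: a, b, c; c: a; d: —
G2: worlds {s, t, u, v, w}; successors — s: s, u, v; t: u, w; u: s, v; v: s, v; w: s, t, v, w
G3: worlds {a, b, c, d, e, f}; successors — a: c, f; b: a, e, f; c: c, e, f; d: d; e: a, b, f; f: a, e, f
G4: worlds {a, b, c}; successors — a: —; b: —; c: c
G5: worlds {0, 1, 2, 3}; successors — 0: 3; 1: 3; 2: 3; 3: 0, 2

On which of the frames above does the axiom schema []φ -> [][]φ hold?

Frame correspondent (Sahlqvist): forall x forall y forall z (Rxy & Ryz -> Rxz) — i.e. transitivity.
G1: fails — Rab and Rba but not Raa.
G2: fails — Rwt and Rtu but not Rwu.
G3: fails — Reb and Rbe but not Ree.
G4: ✓.
G5: fails — R32 and R23 but not R33.
Valid on: G4.

G4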